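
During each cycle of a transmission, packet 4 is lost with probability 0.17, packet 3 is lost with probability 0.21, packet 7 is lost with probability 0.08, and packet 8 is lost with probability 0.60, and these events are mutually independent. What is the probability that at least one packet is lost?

0.7587024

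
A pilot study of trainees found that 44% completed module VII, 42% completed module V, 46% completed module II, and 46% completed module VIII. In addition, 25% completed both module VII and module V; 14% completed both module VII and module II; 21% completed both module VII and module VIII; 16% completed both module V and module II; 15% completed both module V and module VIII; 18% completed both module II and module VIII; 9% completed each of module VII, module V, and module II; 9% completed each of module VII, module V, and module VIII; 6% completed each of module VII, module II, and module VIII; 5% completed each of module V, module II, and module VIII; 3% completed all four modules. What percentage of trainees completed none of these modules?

Using inclusion–exclusion:
P(at least one) = 44 + 42 + 46 + 46 − 25 − 14 − 21 − 16 − 15 − 18 + 9 + 9 + 6 + 5 − 3 = 95%
P(none) = 100% − 95% = 5%

5%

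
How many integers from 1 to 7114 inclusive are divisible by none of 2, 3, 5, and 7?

By inclusion-exclusion,
3557 + 2371 + 1422 + 1016 − 1185 − 711 − 508 − 474 − 338 − 203 + 237 + 169 + 101 + 67 − 33 = 5488
7114 − 5488 = 1626

1626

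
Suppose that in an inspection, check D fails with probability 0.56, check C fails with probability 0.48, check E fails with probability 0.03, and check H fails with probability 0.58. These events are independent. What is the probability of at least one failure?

0.90678688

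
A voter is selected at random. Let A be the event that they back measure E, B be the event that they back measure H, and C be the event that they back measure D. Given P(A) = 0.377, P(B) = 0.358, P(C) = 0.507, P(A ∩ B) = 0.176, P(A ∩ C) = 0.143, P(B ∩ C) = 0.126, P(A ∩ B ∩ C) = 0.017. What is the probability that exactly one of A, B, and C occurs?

0.403

P(exactly one) = 0.377 + 0.358 + 0.507 − 2·0.176 − 2·0.143 − 2·0.126 + 3·0.017 = 0.403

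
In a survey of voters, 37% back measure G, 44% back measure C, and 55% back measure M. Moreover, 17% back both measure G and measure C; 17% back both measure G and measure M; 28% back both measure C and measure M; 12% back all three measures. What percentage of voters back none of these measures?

14%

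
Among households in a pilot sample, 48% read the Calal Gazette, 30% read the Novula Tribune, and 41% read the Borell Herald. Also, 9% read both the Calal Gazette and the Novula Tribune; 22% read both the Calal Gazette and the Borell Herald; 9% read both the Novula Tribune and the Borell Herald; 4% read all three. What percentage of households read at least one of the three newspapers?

83%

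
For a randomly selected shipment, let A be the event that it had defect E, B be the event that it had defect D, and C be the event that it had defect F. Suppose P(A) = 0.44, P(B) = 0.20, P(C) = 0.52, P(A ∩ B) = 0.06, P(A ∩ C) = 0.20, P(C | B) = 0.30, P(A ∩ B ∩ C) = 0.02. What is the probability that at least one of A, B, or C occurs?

0.86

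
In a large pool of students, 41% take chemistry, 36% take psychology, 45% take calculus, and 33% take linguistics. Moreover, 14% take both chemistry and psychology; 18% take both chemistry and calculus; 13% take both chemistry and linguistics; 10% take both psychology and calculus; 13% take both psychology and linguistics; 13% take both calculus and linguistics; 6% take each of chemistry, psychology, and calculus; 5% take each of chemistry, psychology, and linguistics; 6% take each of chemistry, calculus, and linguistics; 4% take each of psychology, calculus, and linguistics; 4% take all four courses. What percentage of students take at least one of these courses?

91%

P(union) = 41 + 36 + 45 + 33 − 14 − 18 − 13 − 10 − 13 − 13 + 6 + 5 + 6 + 4 − 4 = 91%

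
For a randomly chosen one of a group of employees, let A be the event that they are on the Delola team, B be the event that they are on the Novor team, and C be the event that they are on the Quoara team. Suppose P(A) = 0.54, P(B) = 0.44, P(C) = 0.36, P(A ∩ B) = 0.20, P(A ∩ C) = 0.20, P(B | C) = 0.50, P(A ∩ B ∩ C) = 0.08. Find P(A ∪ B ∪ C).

0.84

P(B ∩ C) = P(C)·P(B|C) = 0.36 × 0.50 = 0.18
P(A ∪ B ∪ C) = 0.54 + 0.44 + 0.36 − 0.20 − 0.20 − 0.18 + 0.08 = 0.84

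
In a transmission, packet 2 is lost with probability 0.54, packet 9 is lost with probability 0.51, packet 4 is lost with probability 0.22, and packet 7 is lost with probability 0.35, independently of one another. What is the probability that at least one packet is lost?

P(none) = (1 − 0.54) × (1 − 0.51) × (1 − 0.22) × (1 − 0.35) = 0.46 × 0.49 × 0.78 × 0.65 = 0.1142778
P(at least one) = 1 − 0.1142778 = 0.8857222

0.8857222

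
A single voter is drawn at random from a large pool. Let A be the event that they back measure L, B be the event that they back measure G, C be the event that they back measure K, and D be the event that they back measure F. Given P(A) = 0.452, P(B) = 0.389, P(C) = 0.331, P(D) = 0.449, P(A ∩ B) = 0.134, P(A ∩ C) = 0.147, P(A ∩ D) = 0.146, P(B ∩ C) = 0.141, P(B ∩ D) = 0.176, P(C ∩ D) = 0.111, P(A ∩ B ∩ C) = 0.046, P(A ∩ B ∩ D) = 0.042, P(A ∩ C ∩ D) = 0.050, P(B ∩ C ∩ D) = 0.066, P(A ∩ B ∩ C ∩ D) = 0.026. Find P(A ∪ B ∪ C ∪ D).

0.944

By inclusion–exclusion:
P(A ∪ B ∪ C ∪ D) = 0.452 + 0.389 + 0.331 + 0.449 − 0.134 − 0.147 − 0.146 − 0.141 − 0.176 − 0.111 + 0.046 + 0.042 + 0.050 + 0.066 − 0.026 = 0.944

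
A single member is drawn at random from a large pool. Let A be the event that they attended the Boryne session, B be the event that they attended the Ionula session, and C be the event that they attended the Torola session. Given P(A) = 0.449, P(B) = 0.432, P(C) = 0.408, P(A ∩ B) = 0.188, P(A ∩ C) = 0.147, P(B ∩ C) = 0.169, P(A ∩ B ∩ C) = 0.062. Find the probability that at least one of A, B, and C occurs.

0.847

By inclusion-exclusion,
P(A ∪ B ∪ C) = 0.449 + 0.432 + 0.408 − 0.188 − 0.147 − 0.169 + 0.062 = 0.847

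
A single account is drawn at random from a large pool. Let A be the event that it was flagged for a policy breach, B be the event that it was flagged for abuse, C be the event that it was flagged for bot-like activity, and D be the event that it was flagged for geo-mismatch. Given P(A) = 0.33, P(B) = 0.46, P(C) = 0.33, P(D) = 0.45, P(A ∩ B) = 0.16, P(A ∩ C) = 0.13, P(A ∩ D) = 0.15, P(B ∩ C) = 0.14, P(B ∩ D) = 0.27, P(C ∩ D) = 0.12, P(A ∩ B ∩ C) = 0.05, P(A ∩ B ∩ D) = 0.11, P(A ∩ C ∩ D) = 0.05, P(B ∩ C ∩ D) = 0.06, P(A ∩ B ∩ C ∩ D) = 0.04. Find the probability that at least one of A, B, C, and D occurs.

0.83

Using inclusion–exclusion:
P(A ∪ B ∪ C ∪ D) = 0.33 + 0.46 + 0.33 + 0.45 − 0.16 − 0.13 − 0.15 − 0.14 − 0.27 − 0.12 + 0.05 + 0.11 + 0.05 + 0.06 − 0.04 = 0.83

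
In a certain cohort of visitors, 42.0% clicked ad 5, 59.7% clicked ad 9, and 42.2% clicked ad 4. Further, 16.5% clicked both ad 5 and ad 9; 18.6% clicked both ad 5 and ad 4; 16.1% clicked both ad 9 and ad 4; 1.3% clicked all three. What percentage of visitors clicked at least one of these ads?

94.0%

By inclusion-exclusion,
P(union) = 42.0 + 59.7 + 42.2 − 16.5 − 18.6 − 16.1 + 1.3 = 94.0%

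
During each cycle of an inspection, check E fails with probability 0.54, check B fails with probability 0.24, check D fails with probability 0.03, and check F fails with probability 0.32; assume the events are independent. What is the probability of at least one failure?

Since the events are independent, P(none) is the product of the individual non-occurrence probabilities.
P(none) = (1 − 0.54) × (1 − 0.24) × (1 − 0.03) × (1 − 0.32) = 0.46 × 0.76 × 0.97 × 0.68 = 0.23059616
P(at least one) = 1 − 0.23059616 = 0.76940384

0.76940384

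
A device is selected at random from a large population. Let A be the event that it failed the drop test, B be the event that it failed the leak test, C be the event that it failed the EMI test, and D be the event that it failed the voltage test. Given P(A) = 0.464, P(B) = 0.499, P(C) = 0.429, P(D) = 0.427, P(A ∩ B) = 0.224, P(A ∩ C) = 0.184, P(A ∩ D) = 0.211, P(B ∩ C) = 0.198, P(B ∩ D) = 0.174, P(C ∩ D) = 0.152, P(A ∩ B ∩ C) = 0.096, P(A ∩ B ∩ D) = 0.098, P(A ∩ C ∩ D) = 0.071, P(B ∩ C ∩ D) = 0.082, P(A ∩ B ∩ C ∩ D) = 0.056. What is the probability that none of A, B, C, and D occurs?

0.033

By inclusion–exclusion:
P(A ∪ B ∪ C ∪ D) = 0.464 + 0.499 + 0.429 + 0.427 − 0.224 − 0.184 − 0.211 − 0.198 − 0.174 − 0.152 + 0.096 + 0.098 + 0.071 + 0.082 − 0.056 = 0.967
P(none) = 1 − 0.967 = 0.033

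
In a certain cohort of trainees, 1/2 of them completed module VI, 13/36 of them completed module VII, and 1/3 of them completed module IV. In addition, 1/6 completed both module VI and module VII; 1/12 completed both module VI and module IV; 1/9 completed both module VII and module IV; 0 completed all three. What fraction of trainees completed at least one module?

P(union) = 1/2 + 13/36 + 1/3 − 1/6 − 1/12 − 1/9 + 0 = 5/6

5/6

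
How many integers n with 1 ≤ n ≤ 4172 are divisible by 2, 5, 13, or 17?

2722

floor(4172/2) + floor(4172/5) + floor(4172/13) + floor(4172/17) − floor(4172/10) − floor(4172/26) − floor(4172/34) − floor(4172/65) − floor(4172/85) − floor(4172/221) + floor(4172/130) + floor(4172/170) + floor(4172/442) + floor(4172/1105) − floor(4172/2210) = 2086 + 834 + 320 + 245 − 417 − 160 − 122 − 64 − 49 − 18 + 32 + 24 + 9 + 3 − 1 = 2722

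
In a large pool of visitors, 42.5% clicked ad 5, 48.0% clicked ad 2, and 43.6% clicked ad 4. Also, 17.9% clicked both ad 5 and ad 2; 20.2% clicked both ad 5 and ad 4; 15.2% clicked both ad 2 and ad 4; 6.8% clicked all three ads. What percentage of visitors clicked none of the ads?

Apply inclusion-exclusion:
P(≥1) = 42.5 + 48.0 + 43.6 − 17.9 − 20.2 − 15.2 + 6.8 = 87.6%
P(none) = 100% − 87.6% = 12.4%

12.4%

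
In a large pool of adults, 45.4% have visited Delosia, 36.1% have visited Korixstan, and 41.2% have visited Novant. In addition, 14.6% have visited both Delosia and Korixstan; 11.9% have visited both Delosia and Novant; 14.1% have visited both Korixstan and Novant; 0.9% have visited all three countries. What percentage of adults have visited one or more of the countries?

P(union) = 45.4 + 36.1 + 41.2 − 14.6 − 11.9 − 14.1 + 0.9 = 83.0%

83.0%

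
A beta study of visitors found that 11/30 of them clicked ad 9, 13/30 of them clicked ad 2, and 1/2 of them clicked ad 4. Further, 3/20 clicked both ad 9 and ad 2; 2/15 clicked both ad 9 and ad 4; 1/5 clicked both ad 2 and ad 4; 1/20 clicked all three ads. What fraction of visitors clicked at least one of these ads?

13/15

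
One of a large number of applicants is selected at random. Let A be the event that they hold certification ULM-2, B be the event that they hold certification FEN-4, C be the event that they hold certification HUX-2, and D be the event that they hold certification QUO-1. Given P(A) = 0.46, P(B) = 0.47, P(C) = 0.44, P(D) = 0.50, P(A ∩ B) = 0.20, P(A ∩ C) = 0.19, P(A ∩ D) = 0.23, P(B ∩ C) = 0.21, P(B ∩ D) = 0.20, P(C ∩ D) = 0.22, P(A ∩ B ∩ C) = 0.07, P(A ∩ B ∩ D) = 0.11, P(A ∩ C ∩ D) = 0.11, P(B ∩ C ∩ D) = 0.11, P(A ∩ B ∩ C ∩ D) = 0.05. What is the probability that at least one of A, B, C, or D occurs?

0.97

P(A ∪ B ∪ C ∪ D) = 0.46 + 0.47 + 0.44 + 0.50 − 0.20 − 0.19 − 0.23 − 0.21 − 0.20 − 0.22 + 0.07 + 0.11 + 0.11 + 0.11 − 0.05 = 0.97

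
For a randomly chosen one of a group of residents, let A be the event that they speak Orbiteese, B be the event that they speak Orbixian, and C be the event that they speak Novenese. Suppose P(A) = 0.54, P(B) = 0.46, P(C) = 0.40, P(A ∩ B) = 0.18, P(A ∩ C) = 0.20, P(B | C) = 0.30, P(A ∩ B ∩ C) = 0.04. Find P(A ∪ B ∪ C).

0.94

P(B ∩ C) = P(C)·P(B|C) = 0.40 × 0.30 = 0.12
P(A ∪ B ∪ C) = 0.54 + 0.46 + 0.40 − 0.18 − 0.20 − 0.12 + 0.04 = 0.94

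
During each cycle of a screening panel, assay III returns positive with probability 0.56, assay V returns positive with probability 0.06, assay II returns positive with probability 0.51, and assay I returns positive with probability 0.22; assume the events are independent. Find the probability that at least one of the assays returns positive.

0.84192208

P(none) = (1 − 0.56) × (1 − 0.06) × (1 − 0.51) × (1 − 0.22) = 0.44 × 0.94 × 0.49 × 0.78 = 0.15807792
P(at least one) = 1 − 0.15807792 = 0.84192208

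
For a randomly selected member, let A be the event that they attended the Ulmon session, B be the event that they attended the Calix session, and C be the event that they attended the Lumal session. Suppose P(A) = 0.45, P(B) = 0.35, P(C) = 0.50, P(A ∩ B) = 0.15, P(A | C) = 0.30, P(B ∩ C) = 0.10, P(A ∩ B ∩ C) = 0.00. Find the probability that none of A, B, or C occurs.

0.10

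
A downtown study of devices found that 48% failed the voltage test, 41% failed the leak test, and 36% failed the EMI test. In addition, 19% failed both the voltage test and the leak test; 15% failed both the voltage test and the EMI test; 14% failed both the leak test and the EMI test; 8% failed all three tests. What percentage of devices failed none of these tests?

P(union) = 48 + 41 + 36 − 19 − 15 − 14 + 8 = 85%
P(none) = 100% − 85% = 15%

15%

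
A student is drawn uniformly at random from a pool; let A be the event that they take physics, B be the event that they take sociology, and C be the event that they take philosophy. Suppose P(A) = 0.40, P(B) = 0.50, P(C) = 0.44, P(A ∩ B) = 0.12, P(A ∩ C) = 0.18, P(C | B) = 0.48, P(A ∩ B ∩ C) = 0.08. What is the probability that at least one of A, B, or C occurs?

P(B ∩ C) = P(B)·P(C|B) = 0.50 × 0.48 = 0.24
By inclusion-exclusion,
P(A ∪ B ∪ C) = 0.40 + 0.50 + 0.44 − 0.12 − 0.18 − 0.24 + 0.08 = 0.88

0.88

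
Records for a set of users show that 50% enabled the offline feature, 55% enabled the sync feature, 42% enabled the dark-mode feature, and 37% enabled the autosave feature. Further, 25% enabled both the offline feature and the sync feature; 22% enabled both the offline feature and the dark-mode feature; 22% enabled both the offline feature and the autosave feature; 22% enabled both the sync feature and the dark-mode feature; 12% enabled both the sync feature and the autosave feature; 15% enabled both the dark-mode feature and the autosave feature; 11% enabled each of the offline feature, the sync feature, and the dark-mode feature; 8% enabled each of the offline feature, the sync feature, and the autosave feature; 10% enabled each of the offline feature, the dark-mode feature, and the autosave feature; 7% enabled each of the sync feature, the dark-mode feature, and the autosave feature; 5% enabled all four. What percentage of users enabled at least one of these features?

97%

P(union) = 50 + 55 + 42 + 37 − 25 − 22 − 22 − 22 − 12 − 15 + 11 + 8 + 10 + 7 − 5 = 97%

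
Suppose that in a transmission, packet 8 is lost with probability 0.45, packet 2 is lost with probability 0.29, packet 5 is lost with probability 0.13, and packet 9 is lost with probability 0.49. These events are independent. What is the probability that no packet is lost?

Since the events are independent, P(none) is the product of the individual non-occurrence probabilities.
P(none) = (1 − 0.45) × (1 − 0.29) × (1 − 0.13) × (1 − 0.49) = 0.55 × 0.71 × 0.87 × 0.51 = 0.17326485

0.17326485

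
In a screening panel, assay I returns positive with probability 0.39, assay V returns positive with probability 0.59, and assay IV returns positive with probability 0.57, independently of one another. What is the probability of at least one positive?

0.892457

P(none) = (1 − 0.39) × (1 − 0.59) × (1 − 0.57) = 0.61 × 0.41 × 0.43 = 0.107543
P(at least one) = 1 − 0.107543 = 0.892457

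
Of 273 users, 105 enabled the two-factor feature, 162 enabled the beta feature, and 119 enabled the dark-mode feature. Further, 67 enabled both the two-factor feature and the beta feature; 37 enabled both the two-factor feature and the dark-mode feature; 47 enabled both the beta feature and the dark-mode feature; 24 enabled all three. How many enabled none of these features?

14

By inclusion-exclusion,
N(≥1) = 105 + 162 + 119 − 67 − 37 − 47 + 24 = 259
None: 273 − 259 = 14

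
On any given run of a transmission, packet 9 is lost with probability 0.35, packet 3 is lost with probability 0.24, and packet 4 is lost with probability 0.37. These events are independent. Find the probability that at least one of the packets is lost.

0.68878

P(none) = (1 − 0.35) × (1 − 0.24) × (1 − 0.37) = 0.65 × 0.76 × 0.63 = 0.31122
P(at least one) = 1 − 0.31122 = 0.68878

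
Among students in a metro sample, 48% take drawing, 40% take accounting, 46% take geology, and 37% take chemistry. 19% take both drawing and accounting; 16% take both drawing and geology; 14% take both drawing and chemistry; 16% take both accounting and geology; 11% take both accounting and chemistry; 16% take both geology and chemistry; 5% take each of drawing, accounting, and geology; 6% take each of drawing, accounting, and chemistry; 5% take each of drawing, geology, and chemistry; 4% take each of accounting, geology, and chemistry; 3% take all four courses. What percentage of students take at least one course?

By inclusion–exclusion:
P(at least one) = 48 + 40 + 46 + 37 − 19 − 16 − 14 − 16 − 11 − 16 + 5 + 6 + 5 + 4 − 3 = 96%

96%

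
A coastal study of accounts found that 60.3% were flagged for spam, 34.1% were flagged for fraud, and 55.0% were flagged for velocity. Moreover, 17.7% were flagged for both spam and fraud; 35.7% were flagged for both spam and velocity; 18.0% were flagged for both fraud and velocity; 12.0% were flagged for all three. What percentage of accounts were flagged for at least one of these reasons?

90.0%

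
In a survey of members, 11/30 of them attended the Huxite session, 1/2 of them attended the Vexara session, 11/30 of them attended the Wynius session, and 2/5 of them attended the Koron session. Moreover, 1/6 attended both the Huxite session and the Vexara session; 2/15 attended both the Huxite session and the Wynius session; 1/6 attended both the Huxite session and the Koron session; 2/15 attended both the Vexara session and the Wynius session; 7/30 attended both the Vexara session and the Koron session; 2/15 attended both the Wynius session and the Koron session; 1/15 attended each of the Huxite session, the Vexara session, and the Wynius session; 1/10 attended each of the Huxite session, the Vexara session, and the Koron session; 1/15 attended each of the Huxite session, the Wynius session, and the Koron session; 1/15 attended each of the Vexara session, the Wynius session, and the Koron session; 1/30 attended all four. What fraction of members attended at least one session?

Using inclusion–exclusion:
P(≥1) = 11/30 + 1/2 + 11/30 + 2/5 − 1/6 − 2/15 − 1/6 − 2/15 − 7/30 − 2/15 + 1/15 + 1/10 + 1/15 + 1/15 − 1/30 = 14/15

14/15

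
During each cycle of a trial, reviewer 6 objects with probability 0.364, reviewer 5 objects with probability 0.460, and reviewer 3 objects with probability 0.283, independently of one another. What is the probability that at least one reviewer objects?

Since the events are independent, P(none) is the product of the individual non-occurrence probabilities.
P(none) = (1 − 0.364) × (1 − 0.460) × (1 − 0.283) = 0.636 × 0.540 × 0.717 = 0.24624648
P(at least one) = 1 − 0.24624648 = 0.75375352

0.75375352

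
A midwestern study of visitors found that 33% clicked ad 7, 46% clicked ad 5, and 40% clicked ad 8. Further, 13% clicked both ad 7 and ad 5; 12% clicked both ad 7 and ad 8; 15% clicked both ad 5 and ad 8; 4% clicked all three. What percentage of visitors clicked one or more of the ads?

P(at least one) = 33 + 46 + 40 − 13 − 12 − 15 + 4 = 83%

83%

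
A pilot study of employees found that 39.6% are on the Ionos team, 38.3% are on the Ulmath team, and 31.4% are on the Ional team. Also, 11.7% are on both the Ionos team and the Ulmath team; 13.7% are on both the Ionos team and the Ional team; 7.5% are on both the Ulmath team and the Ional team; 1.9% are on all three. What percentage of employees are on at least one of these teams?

78.3%

Apply inclusion-exclusion:
P(at least one) = 39.6 + 38.3 + 31.4 − 11.7 − 13.7 − 7.5 + 1.9 = 78.3%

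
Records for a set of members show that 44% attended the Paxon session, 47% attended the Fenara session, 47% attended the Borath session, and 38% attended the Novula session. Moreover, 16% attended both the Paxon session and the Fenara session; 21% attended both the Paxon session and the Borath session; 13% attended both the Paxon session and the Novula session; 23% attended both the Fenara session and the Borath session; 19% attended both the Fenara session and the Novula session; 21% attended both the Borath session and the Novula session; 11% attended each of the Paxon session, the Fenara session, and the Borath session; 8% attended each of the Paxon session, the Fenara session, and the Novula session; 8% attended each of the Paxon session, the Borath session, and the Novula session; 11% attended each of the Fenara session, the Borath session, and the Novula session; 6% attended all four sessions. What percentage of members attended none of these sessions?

5%

Using inclusion–exclusion:
P(at least one) = 44 + 47 + 47 + 38 − 16 − 21 − 13 − 23 − 19 − 21 + 11 + 8 + 8 + 11 − 6 = 95%
P(none) = 100% − 95% = 5%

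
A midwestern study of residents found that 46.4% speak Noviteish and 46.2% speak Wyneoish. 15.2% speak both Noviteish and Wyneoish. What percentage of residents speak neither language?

Using inclusion–exclusion:
P(≥1) = 46.4 + 46.2 − 15.2 = 77.4%
P(none) = 100% − 77.4% = 22.6%

22.6%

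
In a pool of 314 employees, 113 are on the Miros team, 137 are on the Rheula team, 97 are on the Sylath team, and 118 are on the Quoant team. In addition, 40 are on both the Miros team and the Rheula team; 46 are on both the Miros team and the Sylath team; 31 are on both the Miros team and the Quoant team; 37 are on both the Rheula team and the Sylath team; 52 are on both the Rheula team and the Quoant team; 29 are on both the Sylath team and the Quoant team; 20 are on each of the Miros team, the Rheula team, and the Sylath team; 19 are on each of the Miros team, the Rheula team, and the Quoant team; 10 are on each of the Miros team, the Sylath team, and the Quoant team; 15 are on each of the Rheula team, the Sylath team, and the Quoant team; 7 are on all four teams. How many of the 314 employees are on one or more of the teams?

N(≥1) = 113 + 137 + 97 + 118 − 40 − 46 − 31 − 37 − 52 − 29 + 20 + 19 + 10 + 15 − 7 = 287

287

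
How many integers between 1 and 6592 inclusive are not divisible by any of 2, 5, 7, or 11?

Apply inclusion-exclusion:
3296 + 1318 + 941 + 599 − 659 − 470 − 299 − 188 − 119 − 85 + 94 + 59 + 42 + 17 − 8 = 4538
6592 − 4538 = 2054

2054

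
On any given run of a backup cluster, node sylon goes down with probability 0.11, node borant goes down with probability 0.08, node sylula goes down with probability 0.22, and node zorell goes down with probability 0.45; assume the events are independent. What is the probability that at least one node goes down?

0.6487348

Independence gives P(none) = ∏(1 − pᵢ).
P(none) = (1 − 0.11) × (1 − 0.08) × (1 − 0.22) × (1 − 0.45) = 0.89 × 0.92 × 0.78 × 0.55 = 0.3512652
P(at least one) = 1 − 0.3512652 = 0.6487348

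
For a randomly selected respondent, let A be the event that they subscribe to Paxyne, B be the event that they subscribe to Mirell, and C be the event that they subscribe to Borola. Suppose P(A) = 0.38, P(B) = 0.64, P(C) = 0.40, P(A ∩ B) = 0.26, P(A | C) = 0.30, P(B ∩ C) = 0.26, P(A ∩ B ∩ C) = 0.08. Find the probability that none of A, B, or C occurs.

P(A ∩ C) = P(C)·P(A|C) = 0.40 × 0.30 = 0.12
P(A ∪ B ∪ C) = 0.38 + 0.64 + 0.40 − 0.26 − 0.12 − 0.26 + 0.08 = 0.86
P(none) = 1 − 0.86 = 0.14

0.14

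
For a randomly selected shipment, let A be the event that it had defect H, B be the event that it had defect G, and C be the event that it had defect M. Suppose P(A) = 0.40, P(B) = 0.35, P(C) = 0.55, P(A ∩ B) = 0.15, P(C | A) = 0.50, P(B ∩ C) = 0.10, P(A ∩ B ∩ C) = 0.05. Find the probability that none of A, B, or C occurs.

0.10

P(A ∩ C) = P(A)·P(C|A) = 0.40 × 0.50 = 0.20
By inclusion–exclusion:
P(A ∪ B ∪ C) = 0.40 + 0.35 + 0.55 − 0.15 − 0.20 − 0.10 + 0.05 = 0.90
P(none) = 1 − 0.90 = 0.10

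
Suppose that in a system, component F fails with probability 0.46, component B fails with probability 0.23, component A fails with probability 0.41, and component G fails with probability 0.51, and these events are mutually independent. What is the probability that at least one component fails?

0.87979222

Independence gives P(none) = ∏(1 − pᵢ).
P(none) = (1 − 0.46) × (1 − 0.23) × (1 − 0.41) × (1 − 0.51) = 0.54 × 0.77 × 0.59 × 0.49 = 0.12020778
P(at least one) = 1 − 0.12020778 = 0.87979222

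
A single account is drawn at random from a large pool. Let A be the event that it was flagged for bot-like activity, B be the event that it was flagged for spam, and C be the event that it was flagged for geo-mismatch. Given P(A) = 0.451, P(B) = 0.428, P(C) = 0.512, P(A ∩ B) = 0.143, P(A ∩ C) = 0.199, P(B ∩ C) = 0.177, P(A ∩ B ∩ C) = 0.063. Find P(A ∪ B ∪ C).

0.935

By inclusion-exclusion,
P(A ∪ B ∪ C) = 0.451 + 0.428 + 0.512 − 0.143 − 0.199 − 0.177 + 0.063 = 0.935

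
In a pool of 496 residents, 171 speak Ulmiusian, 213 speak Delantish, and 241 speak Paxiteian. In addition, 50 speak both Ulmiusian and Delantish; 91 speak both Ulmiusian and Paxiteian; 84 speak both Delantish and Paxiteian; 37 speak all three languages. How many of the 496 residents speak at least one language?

Inclusion–exclusion gives
N(≥1) = 171 + 213 + 241 − 50 − 91 − 84 + 37 = 437

437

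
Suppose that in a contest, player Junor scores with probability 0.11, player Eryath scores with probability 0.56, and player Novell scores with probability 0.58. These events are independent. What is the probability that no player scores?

P(none) = (1 − 0.11) × (1 − 0.56) × (1 − 0.58) = 0.89 × 0.44 × 0.42 = 0.164472

0.164472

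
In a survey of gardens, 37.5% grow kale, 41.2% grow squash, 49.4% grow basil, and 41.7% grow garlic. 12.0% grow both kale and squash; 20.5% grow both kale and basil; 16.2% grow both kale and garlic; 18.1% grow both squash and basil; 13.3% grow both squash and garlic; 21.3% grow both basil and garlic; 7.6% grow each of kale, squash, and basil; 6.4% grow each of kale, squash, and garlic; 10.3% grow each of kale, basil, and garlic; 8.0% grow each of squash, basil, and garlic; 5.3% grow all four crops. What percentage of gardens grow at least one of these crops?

95.4%

Inclusion–exclusion gives
P(at least one) = 37.5 + 41.2 + 49.4 + 41.7 − 12.0 − 20.5 − 16.2 − 18.1 − 13.3 − 21.3 + 7.6 + 6.4 + 10.3 + 8.0 − 5.3 = 95.4%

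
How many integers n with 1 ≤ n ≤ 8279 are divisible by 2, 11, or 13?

4804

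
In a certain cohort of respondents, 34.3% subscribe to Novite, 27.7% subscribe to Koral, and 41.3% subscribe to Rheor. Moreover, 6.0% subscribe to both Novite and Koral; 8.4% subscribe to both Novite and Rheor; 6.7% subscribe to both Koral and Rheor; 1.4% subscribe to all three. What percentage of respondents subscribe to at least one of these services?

P(≥1) = 34.3 + 27.7 + 41.3 − 6.0 − 8.4 − 6.7 + 1.4 = 83.6%

83.6%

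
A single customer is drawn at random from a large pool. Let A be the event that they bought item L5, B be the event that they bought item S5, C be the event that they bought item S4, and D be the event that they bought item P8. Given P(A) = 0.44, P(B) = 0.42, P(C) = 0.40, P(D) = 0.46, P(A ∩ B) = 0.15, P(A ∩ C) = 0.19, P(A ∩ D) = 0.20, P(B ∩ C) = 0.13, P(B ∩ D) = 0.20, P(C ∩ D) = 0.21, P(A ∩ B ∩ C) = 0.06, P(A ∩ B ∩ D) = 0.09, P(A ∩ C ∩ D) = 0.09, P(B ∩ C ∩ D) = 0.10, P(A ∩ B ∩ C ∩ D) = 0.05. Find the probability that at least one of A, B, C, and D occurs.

Using inclusion–exclusion:
P(A ∪ B ∪ C ∪ D) = 0.44 + 0.42 + 0.40 + 0.46 − 0.15 − 0.19 − 0.20 − 0.13 − 0.20 − 0.21 + 0.06 + 0.09 + 0.09 + 0.10 − 0.05 = 0.93

0.93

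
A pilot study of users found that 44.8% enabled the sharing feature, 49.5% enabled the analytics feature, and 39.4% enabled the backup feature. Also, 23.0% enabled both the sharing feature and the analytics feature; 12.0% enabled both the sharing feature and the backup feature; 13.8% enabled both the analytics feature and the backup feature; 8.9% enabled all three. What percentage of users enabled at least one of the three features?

Inclusion–exclusion gives
P(union) = 44.8 + 49.5 + 39.4 − 23.0 − 12.0 − 13.8 + 8.9 = 93.8%

93.8%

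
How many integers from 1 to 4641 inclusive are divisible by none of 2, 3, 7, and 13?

Apply inclusion-exclusion:
2320 + 1547 + 663 + 357 − 773 − 331 − 178 − 221 − 119 − 51 + 110 + 59 + 25 + 17 − 8 = 3417
4641 − 3417 = 1224

1224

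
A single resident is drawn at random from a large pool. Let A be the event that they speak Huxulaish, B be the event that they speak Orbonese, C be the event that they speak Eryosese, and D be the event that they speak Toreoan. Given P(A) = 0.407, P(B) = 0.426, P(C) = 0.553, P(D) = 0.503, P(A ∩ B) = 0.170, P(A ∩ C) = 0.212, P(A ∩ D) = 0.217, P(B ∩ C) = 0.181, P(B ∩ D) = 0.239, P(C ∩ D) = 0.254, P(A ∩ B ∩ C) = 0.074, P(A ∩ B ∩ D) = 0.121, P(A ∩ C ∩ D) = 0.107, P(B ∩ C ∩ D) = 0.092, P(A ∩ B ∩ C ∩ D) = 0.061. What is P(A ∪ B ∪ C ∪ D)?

0.949

Inclusion–exclusion gives
P(A ∪ B ∪ C ∪ D) = 0.407 + 0.426 + 0.553 + 0.503 − 0.170 − 0.212 − 0.217 − 0.181 − 0.239 − 0.254 + 0.074 + 0.121 + 0.107 + 0.092 − 0.061 = 0.949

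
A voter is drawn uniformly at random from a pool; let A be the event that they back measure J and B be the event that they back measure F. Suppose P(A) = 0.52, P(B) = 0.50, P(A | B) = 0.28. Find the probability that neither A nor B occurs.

0.12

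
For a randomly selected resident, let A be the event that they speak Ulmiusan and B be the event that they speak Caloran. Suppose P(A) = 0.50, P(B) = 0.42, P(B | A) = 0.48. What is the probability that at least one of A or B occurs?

0.68

P(A ∩ B) = P(A)·P(B|A) = 0.50 × 0.48 = 0.24
Apply inclusion-exclusion:
P(A ∪ B) = 0.50 + 0.42 − 0.24 = 0.68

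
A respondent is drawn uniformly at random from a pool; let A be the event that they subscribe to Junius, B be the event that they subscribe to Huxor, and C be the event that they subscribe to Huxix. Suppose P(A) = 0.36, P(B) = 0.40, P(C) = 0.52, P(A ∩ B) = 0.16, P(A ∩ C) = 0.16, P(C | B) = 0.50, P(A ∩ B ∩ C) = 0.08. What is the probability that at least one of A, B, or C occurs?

P(B ∩ C) = P(B)·P(C|B) = 0.40 × 0.50 = 0.20
Inclusion–exclusion gives
P(A ∪ B ∪ C) = 0.36 + 0.40 + 0.52 − 0.16 − 0.16 − 0.20 + 0.08 = 0.84

0.84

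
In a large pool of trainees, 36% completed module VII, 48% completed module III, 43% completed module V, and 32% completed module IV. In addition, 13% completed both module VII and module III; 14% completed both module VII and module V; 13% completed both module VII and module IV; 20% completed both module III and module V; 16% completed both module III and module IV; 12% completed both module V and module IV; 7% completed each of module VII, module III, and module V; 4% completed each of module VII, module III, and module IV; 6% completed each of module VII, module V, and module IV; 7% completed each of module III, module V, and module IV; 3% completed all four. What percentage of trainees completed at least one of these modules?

92%

Inclusion–exclusion gives
P(at least one) = 36 + 48 + 43 + 32 − 13 − 14 − 13 − 20 − 16 − 12 + 7 + 4 + 6 + 7 − 3 = 92%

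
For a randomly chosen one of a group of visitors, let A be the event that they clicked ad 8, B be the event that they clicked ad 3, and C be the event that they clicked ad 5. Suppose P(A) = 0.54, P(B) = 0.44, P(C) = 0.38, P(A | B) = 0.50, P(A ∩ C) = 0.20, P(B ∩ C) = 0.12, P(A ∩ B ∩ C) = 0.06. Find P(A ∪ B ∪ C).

0.88

P(A ∩ B) = P(B)·P(A|B) = 0.44 × 0.50 = 0.22
Apply inclusion-exclusion:
P(A ∪ B ∪ C) = 0.54 + 0.44 + 0.38 − 0.22 − 0.20 − 0.12 + 0.06 = 0.88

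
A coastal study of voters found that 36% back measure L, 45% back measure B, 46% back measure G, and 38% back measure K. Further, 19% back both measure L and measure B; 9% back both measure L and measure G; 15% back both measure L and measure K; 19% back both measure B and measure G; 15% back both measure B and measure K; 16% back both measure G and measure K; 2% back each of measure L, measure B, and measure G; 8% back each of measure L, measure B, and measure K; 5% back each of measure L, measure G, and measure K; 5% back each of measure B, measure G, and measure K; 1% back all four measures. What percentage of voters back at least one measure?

Inclusion–exclusion gives
P(≥1) = 36 + 45 + 46 + 38 − 19 − 9 − 15 − 19 − 15 − 16 + 2 + 8 + 5 + 5 − 1 = 91%

91%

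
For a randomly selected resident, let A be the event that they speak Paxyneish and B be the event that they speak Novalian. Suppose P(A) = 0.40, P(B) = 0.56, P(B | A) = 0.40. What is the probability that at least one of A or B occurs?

0.80

P(A ∩ B) = P(A)·P(B|A) = 0.40 × 0.40 = 0.16
P(A ∪ B) = 0.40 + 0.56 − 0.16 = 0.80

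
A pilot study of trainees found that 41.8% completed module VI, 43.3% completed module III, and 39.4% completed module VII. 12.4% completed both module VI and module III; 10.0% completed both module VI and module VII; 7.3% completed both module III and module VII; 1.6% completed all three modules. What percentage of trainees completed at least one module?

96.4%

Using inclusion–exclusion:
P(at least one) = 41.8 + 43.3 + 39.4 − 12.4 − 10.0 − 7.3 + 1.6 = 96.4%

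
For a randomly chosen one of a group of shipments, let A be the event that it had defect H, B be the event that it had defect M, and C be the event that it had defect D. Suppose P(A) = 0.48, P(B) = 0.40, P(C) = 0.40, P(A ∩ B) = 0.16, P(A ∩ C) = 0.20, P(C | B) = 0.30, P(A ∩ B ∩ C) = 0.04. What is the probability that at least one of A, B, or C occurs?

0.84

P(B ∩ C) = P(B)·P(C|B) = 0.40 × 0.30 = 0.12
P(A ∪ B ∪ C) = 0.48 + 0.40 + 0.40 − 0.16 − 0.20 − 0.12 + 0.04 = 0.84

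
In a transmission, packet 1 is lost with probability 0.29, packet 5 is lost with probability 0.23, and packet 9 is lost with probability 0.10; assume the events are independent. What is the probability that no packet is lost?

Since the events are independent, P(none) is the product of the individual non-occurrence probabilities.
P(none) = (1 − 0.29) × (1 − 0.23) × (1 − 0.10) = 0.71 × 0.77 × 0.90 = 0.49203

0.49203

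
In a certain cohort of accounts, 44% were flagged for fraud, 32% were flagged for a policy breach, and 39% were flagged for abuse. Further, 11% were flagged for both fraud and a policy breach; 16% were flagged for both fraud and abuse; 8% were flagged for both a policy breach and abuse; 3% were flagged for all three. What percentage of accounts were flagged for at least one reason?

83%

By inclusion–exclusion:
P(≥1) = 44 + 32 + 39 − 11 − 16 − 8 + 3 = 83%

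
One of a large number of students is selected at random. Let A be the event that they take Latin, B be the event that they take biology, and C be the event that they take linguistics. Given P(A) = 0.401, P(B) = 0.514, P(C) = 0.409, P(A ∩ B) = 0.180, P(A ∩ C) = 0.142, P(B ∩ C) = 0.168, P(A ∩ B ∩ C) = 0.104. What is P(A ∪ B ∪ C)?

P(A ∪ B ∪ C) = 0.401 + 0.514 + 0.409 − 0.180 − 0.142 − 0.168 + 0.104 = 0.938

0.938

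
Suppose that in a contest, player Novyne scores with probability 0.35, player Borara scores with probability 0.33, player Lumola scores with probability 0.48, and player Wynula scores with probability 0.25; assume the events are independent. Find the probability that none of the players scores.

P(none) = (1 − 0.35) × (1 − 0.33) × (1 − 0.48) × (1 − 0.25) = 0.65 × 0.67 × 0.52 × 0.75 = 0.169845

0.169845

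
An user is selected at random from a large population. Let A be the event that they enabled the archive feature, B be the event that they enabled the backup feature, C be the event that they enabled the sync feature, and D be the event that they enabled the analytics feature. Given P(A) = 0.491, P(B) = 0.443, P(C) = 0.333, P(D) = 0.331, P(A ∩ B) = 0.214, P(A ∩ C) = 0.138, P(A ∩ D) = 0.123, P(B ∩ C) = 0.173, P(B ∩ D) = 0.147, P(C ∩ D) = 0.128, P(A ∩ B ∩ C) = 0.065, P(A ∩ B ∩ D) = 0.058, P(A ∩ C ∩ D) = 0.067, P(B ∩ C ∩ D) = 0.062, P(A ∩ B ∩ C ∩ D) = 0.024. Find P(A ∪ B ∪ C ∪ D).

0.903

Inclusion–exclusion gives
P(A ∪ B ∪ C ∪ D) = 0.491 + 0.443 + 0.333 + 0.331 − 0.214 − 0.138 − 0.123 − 0.173 − 0.147 − 0.128 + 0.065 + 0.058 + 0.067 + 0.062 − 0.024 = 0.903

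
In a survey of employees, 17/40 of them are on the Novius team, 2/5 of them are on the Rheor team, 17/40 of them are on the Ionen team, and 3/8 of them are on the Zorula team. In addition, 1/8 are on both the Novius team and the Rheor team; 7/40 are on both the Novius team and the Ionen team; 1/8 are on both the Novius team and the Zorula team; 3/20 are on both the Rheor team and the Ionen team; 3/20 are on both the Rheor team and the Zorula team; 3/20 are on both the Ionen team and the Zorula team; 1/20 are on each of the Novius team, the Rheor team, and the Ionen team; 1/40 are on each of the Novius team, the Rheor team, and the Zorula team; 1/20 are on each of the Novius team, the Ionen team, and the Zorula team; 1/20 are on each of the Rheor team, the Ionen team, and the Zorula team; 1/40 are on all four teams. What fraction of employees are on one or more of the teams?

By inclusion–exclusion:
P(union) = 17/40 + 2/5 + 17/40 + 3/8 − 1/8 − 7/40 − 1/8 − 3/20 − 3/20 − 3/20 + 1/20 + 1/40 + 1/20 + 1/20 − 1/40 = 9/10

9/10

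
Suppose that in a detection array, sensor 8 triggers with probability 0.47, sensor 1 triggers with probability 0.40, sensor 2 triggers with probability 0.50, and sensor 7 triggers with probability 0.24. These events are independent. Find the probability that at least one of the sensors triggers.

P(none) = (1 − 0.47) × (1 − 0.40) × (1 − 0.50) × (1 − 0.24) = 0.53 × 0.60 × 0.50 × 0.76 = 0.12084
P(at least one) = 1 − 0.12084 = 0.87916

0.87916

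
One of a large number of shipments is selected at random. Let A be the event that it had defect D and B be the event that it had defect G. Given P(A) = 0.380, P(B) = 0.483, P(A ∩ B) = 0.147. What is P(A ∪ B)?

0.716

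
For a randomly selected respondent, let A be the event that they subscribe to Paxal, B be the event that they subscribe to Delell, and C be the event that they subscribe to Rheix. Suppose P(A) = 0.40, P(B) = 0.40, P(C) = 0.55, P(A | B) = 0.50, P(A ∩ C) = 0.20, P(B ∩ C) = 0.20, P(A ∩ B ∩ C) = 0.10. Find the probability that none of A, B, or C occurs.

P(A ∩ B) = P(B)·P(A|B) = 0.40 × 0.50 = 0.20
P(A ∪ B ∪ C) = 0.40 + 0.40 + 0.55 − 0.20 − 0.20 − 0.20 + 0.10 = 0.85
P(none) = 1 − 0.85 = 0.15

0.15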